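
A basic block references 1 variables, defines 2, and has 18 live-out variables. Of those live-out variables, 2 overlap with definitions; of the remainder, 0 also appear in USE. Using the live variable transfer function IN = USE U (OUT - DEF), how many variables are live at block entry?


OUT - DEF: 18 - 2 = 16
|IN| = |USE| + |OUT - DEF| - |USE ∩ (OUT - DEF)| = 1 + 16 - 0 = 17

17


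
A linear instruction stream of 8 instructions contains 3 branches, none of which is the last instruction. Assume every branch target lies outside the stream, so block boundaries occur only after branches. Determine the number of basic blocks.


With no in-sequence branch targets, the leaders are the first instruction plus the instruction after each branch.
Number of basic blocks = branches + 1
= 3 + 1 = 4

4


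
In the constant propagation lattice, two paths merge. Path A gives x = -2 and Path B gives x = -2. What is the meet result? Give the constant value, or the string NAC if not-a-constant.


Meet operation: if both paths give the same constant, result is that constant; if they differ, result is NAC (not-a-constant).
Path A: -2, Path B: -2 -> equal
Result: constant -> -2

-2


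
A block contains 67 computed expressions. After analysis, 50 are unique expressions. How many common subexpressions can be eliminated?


CSE count = total expressions - unique expressions
= 67 - 50 = 17

17


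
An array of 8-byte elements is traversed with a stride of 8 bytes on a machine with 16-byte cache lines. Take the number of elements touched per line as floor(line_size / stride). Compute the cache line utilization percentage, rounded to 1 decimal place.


Elements per cache line = floor(16 / 8) = 2
Bytes used = 2 * 8 = 16
Utilization = 16 / 16 * 100 = 100.0%

100.0


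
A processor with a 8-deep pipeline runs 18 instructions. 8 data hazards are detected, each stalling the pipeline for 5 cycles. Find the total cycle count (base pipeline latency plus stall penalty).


Base cycles = 8 + 18 - 1 = 25
Total stalls = 8 * 5 = 40
Total = 25 + 40 = 65

65


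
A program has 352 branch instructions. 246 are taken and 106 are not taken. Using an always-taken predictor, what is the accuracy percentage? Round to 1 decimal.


Predictor: always-taken
Correct predictions = 246
Accuracy = 246 / 352 * 100 = 69.9%

69.9


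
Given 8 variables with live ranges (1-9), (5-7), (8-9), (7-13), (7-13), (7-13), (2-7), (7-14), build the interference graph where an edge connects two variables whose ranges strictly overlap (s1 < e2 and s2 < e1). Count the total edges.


Check all pairs for overlapping intervals.
Two intervals (s1,e1) and (s2,e2) overlap if s1 < e2 and s2 < e1.
v0 (1-9) vs v1..v7: overlaps v1, v2, v3, v4, v5, v6, v7 -> 7
v1 (5-7) vs v2..v7: overlaps v6 -> 1
v2 (8-9) vs v3..v7: overlaps v3, v4, v5, v7 -> 4
v3 (7-13) vs v4..v7: overlaps v4, v5, v7 -> 3
v4 (7-13) vs v5..v7: overlaps v5, v7 -> 2
v5 (7-13) vs v6..v7: overlaps v7 -> 1
v6 (2-7) vs v7: overlaps none -> 0
Total overlapping pairs = 7 + 1 + 4 + 3 + 2 + 1 + 0 = 18

18


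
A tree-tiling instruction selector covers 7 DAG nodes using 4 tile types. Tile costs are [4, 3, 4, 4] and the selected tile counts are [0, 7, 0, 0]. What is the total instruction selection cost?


Total cost = sum(count_i * cost_i)
= 0*4 + 7*3 + 0*4 + 0*4
= 21

21


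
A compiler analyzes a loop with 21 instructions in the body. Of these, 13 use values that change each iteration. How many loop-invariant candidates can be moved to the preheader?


Invariant candidates = total - loop-dependent
= 21 - 13 = 8

8


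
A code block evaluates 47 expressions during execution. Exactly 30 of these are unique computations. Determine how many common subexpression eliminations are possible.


CSE count = total expressions - unique expressions
= 47 - 30 = 17

17


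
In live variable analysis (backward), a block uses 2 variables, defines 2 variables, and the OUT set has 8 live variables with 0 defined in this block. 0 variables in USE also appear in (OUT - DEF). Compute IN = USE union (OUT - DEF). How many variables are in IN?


OUT - DEF: 8 - 0 = 8
|IN| = |USE| + |OUT - DEF| - |USE ∩ (OUT - DEF)| = 2 + 8 - 0 = 10

10


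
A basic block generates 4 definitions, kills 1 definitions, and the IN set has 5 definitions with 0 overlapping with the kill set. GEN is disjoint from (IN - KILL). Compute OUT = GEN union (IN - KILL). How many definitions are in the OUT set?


IN - KILL: 5 - 0 = 5 surviving definitions
OUT = GEN + surviving = 4 + 5 = 9

9


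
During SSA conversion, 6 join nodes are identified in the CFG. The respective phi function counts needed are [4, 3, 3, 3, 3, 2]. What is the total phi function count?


Total phi functions = sum of phi functions at each join node
= 4 + 3 + 3 + 3 + 3 + 2 = 18

18


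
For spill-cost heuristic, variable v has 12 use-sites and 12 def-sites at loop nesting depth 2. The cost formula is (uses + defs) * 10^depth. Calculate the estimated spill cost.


uses + defs = 12 + 12 = 24
10^2 = 100
Spill cost = 24 * 100 = 2400

2400


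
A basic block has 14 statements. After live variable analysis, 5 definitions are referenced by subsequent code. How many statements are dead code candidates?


Dead code = total statements - live definitions
= 14 - 5 = 9

9


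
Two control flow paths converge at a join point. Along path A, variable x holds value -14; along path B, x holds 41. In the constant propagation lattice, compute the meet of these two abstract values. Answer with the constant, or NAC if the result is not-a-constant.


Meet operation: if both paths give the same constant, result is that constant; if they differ, result is NAC (not-a-constant).
Path A: -14, Path B: 41 -> differ
Result: not-a-constant -> NAC

NAC


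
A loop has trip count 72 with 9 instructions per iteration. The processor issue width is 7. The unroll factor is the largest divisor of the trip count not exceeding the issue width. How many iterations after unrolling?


Largest divisor of 72 <= 7 is 6
New iterations = 72 / 6 = 12

12


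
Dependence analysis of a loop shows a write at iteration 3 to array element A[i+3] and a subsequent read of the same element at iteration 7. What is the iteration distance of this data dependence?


Distance = read iteration - write iteration
= 7 - 3 = 4

4


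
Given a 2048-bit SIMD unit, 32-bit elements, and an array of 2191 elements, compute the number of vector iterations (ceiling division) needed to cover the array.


Width = 2048 / 32 = 64 elements per vector op
Iterations = ceil(2191 / 64) = 35

35


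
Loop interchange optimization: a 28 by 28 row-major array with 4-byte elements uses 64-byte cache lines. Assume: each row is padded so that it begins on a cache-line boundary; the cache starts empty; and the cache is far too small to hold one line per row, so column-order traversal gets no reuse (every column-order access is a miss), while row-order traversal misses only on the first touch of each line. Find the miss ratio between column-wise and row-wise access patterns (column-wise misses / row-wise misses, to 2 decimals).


Each row occupies 28 * 4 = 112 bytes and starts on a line boundary, so it spans ceil(112 / 64) = 2 cache lines.
Row-major traversal misses (one per line touched): 28 * ceil(28 * 4 / 64) = 56
Column-major traversal misses (no reuse, every access misses): 28 * 28 = 784
Ratio = 784 / 56 = 14.0

14.0


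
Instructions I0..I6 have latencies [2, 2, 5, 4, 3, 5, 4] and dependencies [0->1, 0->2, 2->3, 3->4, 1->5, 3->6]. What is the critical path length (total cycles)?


Compute longest path through dependency graph: dist(Ik) = max over predecessors of dist + latency(Ik).
dist(I0) = latency 2 = 2
dist(I1) = dist(I0) + 2 = 2 + 2 = 4
dist(I2) = dist(I0) + 5 = 2 + 5 = 7
dist(I3) = dist(I2) + 4 = 7 + 4 = 11
dist(I4) = dist(I3) + 3 = 11 + 3 = 14
dist(I5) = dist(I1) + 5 = 4 + 5 = 9
dist(I6) = dist(I3) + 4 = 11 + 4 = 15
Critical path = max dist = 15

15


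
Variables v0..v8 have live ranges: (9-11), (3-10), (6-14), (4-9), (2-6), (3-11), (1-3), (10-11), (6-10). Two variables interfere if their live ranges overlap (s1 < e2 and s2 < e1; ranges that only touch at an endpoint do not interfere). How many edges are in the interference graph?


Check all pairs for overlapping intervals.
Two intervals (s1,e1) and (s2,e2) overlap if s1 < e2 and s2 < e1.
v0 (9-11) vs v1..v8: overlaps v1, v2, v5, v7, v8 -> 5
v1 (3-10) vs v2..v8: overlaps v2, v3, v4, v5, v8 -> 5
v2 (6-14) vs v3..v8: overlaps v3, v5, v7, v8 -> 4
v3 (4-9) vs v4..v8: overlaps v4, v5, v8 -> 3
v4 (2-6) vs v5..v8: overlaps v5, v6 -> 2
v5 (3-11) vs v6..v8: overlaps v7, v8 -> 2
v6 (1-3) vs v7..v8: overlaps none -> 0
v7 (10-11) vs v8: overlaps none -> 0
Total overlapping pairs = 5 + 5 + 4 + 3 + 2 + 2 + 0 + 0 = 21

21


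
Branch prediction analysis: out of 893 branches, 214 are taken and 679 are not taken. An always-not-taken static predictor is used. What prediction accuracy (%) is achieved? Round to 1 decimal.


Predictor: always-not-taken
Correct predictions = 679
Accuracy = 679 / 893 * 100 = 76.0%

76.0


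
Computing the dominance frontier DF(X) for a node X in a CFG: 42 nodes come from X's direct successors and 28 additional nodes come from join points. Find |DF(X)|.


DF(X) = direct successor contributions + join point contributions
= 42 + 28 = 70

70


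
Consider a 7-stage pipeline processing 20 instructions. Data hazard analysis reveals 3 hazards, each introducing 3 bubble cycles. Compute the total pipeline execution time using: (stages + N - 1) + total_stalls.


Base cycles = 7 + 20 - 1 = 26
Total stalls = 3 * 3 = 9
Total = 26 + 9 = 35

35


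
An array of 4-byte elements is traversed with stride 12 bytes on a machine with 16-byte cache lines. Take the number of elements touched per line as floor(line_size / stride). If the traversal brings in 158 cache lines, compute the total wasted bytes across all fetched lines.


Elements per line = floor(16 / 12) = 1
Bytes used per line = 1 * 4 = 4
Wasted per line = 16 - 4 = 12
Total wasted = 12 * 158 = 1896

1896


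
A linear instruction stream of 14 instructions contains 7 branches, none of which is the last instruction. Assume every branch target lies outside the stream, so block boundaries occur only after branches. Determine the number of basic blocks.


With no in-sequence branch targets, the leaders are the first instruction plus the instruction after each branch.
Number of basic blocks = branches + 1
= 7 + 1 = 8

8


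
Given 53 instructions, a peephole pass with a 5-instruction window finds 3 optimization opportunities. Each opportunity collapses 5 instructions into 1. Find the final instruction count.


Each match removes 4 instructions.
Total removed = 3 * 4 = 12
Remaining = 53 - 12 = 41

41


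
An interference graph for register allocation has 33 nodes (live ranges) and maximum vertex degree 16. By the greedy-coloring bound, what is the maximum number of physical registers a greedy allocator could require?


Greedy coloring never needs more than (max_degree + 1) colors: when coloring a vertex, at most max_degree neighbors are already colored.
Upper bound = 16 + 1 = 17

17


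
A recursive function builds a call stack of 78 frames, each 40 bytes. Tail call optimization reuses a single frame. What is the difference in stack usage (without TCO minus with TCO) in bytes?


Without TCO: 78 * 40 = 3120 bytes
With TCO: reuse 1 frame = 40 bytes
Savings = 3120 - 40 = 3080

3080


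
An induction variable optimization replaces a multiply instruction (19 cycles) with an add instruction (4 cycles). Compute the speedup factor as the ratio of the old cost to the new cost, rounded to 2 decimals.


Ratio = mult_cost / add_cost = 19 / 4 = 4.75

4.75


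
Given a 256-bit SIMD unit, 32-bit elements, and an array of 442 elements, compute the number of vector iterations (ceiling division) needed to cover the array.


Width = 256 / 32 = 8 elements per vector op
Iterations = ceil(442 / 8) = 56

56


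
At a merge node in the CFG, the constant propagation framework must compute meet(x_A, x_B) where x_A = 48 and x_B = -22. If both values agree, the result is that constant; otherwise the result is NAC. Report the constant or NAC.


Meet operation: if both paths give the same constant, result is that constant; if they differ, result is NAC (not-a-constant).
Path A: 48, Path B: -22 -> differ
Result: not-a-constant -> NAC

NAC


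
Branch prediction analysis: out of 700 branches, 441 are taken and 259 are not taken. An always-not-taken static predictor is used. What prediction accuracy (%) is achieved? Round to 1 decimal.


Predictor: always-not-taken
Correct predictions = 259
Accuracy = 259 / 700 * 100 = 37.0%

37.0


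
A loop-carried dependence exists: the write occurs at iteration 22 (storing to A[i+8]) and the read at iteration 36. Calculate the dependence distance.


Distance = read iteration - write iteration
= 36 - 22 = 14

14


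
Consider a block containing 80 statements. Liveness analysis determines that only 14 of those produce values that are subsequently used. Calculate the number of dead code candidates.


Dead code = total statements - live definitions
= 80 - 14 = 66

66


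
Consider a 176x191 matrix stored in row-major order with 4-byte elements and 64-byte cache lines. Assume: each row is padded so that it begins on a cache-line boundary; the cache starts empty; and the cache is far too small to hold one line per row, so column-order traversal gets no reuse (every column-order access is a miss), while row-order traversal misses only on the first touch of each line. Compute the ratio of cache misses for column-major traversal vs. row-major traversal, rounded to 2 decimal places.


Each row occupies 191 * 4 = 764 bytes and starts on a line boundary, so it spans ceil(764 / 64) = 12 cache lines.
Row-major traversal misses (one per line touched): 176 * ceil(191 * 4 / 64) = 2112
Column-major traversal misses (no reuse, every access misses): 176 * 191 = 33616
Ratio = 33616 / 2112 = 15.92

15.92


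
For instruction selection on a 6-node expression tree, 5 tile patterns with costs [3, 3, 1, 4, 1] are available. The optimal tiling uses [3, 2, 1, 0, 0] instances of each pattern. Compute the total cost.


Total cost = sum(count_i * cost_i)
= 3*3 + 2*3 + 1*1 + 0*4 + 0*1
= 16

16


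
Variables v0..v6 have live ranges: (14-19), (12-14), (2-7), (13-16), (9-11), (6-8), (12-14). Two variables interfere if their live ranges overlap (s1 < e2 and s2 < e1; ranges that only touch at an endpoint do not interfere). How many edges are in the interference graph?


Check all pairs for overlapping intervals.
Two intervals (s1,e1) and (s2,e2) overlap if s1 < e2 and s2 < e1.
v0 (14-19) vs v1..v6: overlaps v3 -> 1
v1 (12-14) vs v2..v6: overlaps v3, v6 -> 2
v2 (2-7) vs v3..v6: overlaps v5 -> 1
v3 (13-16) vs v4..v6: overlaps v6 -> 1
v4 (9-11) vs v5..v6: overlaps none -> 0
v5 (6-8) vs v6: overlaps none -> 0
Total overlapping pairs = 1 + 2 + 1 + 1 + 0 + 0 = 5

5


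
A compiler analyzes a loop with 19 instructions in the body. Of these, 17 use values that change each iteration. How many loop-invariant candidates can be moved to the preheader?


Invariant candidates = total - loop-dependent
= 19 - 17 = 2

2


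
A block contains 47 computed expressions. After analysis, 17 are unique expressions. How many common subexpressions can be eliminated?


CSE count = total expressions - unique expressions
= 47 - 17 = 30

30


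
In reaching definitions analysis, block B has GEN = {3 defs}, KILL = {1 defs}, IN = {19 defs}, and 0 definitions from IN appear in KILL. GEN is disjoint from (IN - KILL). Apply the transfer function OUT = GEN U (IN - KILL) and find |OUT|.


IN - KILL: 19 - 0 = 19 surviving definitions
OUT = GEN + surviving = 3 + 19 = 22

22


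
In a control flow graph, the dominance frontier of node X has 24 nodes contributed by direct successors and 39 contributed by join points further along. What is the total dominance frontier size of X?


DF(X) = direct successor contributions + join point contributions
= 24 + 39 = 63

63


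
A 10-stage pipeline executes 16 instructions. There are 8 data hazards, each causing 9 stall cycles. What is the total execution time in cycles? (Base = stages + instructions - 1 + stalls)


Base cycles = 10 + 16 - 1 = 25
Total stalls = 8 * 9 = 72
Total = 25 + 72 = 97

97


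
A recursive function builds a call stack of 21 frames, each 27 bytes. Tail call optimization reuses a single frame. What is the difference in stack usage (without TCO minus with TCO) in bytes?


Without TCO: 21 * 27 = 567 bytes
With TCO: reuse 1 frame = 27 bytes
Savings = 567 - 27 = 540

540


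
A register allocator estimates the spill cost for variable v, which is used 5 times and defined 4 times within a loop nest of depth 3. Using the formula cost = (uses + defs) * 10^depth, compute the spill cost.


uses + defs = 5 + 4 = 9
10^3 = 1000
Spill cost = 9 * 1000 = 9000

9000


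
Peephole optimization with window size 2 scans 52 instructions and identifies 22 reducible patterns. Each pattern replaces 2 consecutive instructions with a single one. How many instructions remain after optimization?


Each match removes 1 instructions.
Total removed = 22 * 1 = 22
Remaining = 52 - 22 = 30

30


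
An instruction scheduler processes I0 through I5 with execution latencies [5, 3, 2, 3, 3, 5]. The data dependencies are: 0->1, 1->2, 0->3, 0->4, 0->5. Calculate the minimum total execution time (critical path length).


Compute longest path through dependency graph: dist(Ik) = max over predecessors of dist + latency(Ik).
dist(I0) = latency 5 = 5
dist(I1) = dist(I0) + 3 = 5 + 3 = 8
dist(I2) = dist(I1) + 2 = 8 + 2 = 10
dist(I3) = dist(I0) + 3 = 5 + 3 = 8
dist(I4) = dist(I0) + 3 = 5 + 3 = 8
dist(I5) = dist(I0) + 5 = 5 + 5 = 10
Critical path = max dist = 10

10


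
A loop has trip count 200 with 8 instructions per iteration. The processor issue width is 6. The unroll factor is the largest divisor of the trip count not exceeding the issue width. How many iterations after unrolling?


Largest divisor of 200 <= 6 is 5
New iterations = 200 / 5 = 40

40


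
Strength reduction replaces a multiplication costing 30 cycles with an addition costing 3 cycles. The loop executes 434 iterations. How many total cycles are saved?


Per-iteration saving = 30 - 3 = 27
Total saved = 434 * 27 = 11718

11718


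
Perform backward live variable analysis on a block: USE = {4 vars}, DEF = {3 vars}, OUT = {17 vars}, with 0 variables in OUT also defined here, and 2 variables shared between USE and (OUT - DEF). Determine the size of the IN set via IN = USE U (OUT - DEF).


OUT - DEF: 17 - 0 = 17
|IN| = |USE| + |OUT - DEF| - |USE ∩ (OUT - DEF)| = 4 + 17 - 2 = 19

19


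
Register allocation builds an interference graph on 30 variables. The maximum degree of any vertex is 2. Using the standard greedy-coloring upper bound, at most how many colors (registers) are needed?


Greedy coloring never needs more than (max_degree + 1) colors: when coloring a vertex, at most max_degree neighbors are already colored.
Upper bound = 2 + 1 = 3

3


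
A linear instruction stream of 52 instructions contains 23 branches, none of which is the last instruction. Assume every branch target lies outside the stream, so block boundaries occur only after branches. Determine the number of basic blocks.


With no in-sequence branch targets, the leaders are the first instruction plus the instruction after each branch.
Number of basic blocks = branches + 1
= 23 + 1 = 24

24


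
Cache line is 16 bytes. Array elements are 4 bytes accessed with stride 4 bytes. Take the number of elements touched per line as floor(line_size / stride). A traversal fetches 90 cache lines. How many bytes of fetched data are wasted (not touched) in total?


Elements per line = floor(16 / 4) = 4
Bytes used per line = 4 * 4 = 16
Wasted per line = 16 - 16 = 0
Total wasted = 0 * 90 = 0

0


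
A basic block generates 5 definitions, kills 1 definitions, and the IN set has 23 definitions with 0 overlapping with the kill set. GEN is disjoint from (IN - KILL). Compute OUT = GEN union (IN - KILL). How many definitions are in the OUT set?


IN - KILL: 23 - 0 = 23 surviving definitions
OUT = GEN + surviving = 5 + 23 = 28

28


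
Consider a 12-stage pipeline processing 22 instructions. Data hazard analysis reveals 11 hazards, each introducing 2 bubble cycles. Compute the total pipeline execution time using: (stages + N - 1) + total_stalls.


Base cycles = 12 + 22 - 1 = 33
Total stalls = 11 * 2 = 22
Total = 33 + 22 = 55

55


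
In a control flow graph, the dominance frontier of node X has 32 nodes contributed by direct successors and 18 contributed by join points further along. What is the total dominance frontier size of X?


DF(X) = direct successor contributions + join point contributions
= 32 + 18 = 50

50


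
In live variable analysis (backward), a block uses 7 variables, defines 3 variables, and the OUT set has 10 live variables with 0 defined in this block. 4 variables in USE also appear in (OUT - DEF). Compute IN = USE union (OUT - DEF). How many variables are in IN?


OUT - DEF: 10 - 0 = 10
|IN| = |USE| + |OUT - DEF| - |USE ∩ (OUT - DEF)| = 7 + 10 - 4 = 13

13


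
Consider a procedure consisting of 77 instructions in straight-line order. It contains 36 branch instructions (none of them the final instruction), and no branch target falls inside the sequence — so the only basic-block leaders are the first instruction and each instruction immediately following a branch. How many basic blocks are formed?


With no in-sequence branch targets, the leaders are the first instruction plus the instruction after each branch.
Number of basic blocks = branches + 1
= 36 + 1 = 37

37


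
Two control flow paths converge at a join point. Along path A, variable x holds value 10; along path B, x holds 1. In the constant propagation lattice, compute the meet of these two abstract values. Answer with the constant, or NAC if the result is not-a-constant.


Meet operation: if both paths give the same constant, result is that constant; if they differ, result is NAC (not-a-constant).
Path A: 10, Path B: 1 -> differ
Result: not-a-constant -> NAC

NAC


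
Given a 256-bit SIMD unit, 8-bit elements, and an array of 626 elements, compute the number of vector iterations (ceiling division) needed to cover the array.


Width = 256 / 8 = 32 elements per vector op
Iterations = ceil(626 / 32) = 20

20


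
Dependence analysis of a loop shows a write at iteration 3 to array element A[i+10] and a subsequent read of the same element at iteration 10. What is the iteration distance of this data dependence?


Distance = read iteration - write iteration
= 10 - 3 = 7

7


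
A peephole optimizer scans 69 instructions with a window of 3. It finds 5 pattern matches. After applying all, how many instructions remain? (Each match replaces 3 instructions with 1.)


Each match removes 2 instructions.
Total removed = 5 * 2 = 10
Remaining = 69 - 10 = 59

59


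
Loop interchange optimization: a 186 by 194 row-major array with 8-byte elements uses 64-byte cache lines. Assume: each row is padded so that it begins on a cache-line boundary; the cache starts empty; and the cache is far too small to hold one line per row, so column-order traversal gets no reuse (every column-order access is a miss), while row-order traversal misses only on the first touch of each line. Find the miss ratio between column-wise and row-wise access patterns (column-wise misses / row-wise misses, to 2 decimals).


Each row occupies 194 * 8 = 1552 bytes and starts on a line boundary, so it spans ceil(1552 / 64) = 25 cache lines.
Row-major traversal misses (one per line touched): 186 * ceil(194 * 8 / 64) = 4650
Column-major traversal misses (no reuse, every access misses): 186 * 194 = 36084
Ratio = 36084 / 4650 = 7.76

7.76


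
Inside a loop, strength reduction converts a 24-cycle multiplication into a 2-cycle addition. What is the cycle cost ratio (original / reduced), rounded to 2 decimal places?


Ratio = mult_cost / add_cost = 24 / 2 = 12.0

12.0


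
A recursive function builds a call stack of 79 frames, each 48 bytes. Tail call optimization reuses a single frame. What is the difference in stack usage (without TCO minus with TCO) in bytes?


Without TCO: 79 * 48 = 3792 bytes
With TCO: reuse 1 frame = 48 bytes
Savings = 3792 - 48 = 3744

3744


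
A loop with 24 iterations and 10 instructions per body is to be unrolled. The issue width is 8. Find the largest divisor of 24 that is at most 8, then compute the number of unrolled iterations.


Largest divisor of 24 <= 8 is 8
New iterations = 24 / 8 = 3

3


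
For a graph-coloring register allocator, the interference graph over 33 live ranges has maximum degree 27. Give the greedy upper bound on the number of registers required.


Greedy coloring never needs more than (max_degree + 1) colors: when coloring a vertex, at most max_degree neighbors are already colored.
Upper bound = 27 + 1 = 28

28


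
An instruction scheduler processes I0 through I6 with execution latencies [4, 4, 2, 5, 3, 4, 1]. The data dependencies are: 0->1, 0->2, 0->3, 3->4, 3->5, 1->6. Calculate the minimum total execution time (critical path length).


Compute longest path through dependency graph: dist(Ik) = max over predecessors of dist + latency(Ik).
dist(I0) = latency 4 = 4
dist(I1) = dist(I0) + 4 = 4 + 4 = 8
dist(I2) = dist(I0) + 2 = 4 + 2 = 6
dist(I3) = dist(I0) + 5 = 4 + 5 = 9
dist(I4) = dist(I3) + 3 = 9 + 3 = 12
dist(I5) = dist(I3) + 4 = 9 + 4 = 13
dist(I6) = dist(I1) + 1 = 8 + 1 = 9
Critical path = max dist = 13

13


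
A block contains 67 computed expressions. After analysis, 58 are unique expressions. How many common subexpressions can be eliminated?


CSE count = total expressions - unique expressions
= 67 - 58 = 9

9


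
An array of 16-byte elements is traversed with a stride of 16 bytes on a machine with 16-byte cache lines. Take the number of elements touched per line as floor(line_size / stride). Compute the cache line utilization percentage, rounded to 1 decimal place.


Elements per cache line = floor(16 / 16) = 1
Bytes used = 1 * 16 = 16
Utilization = 16 / 16 * 100 = 100.0%

100.0


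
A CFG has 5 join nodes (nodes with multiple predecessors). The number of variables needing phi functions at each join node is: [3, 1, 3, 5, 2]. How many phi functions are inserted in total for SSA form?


Total phi functions = sum of phi functions at each join node
= 3 + 1 + 3 + 5 + 2 = 14

14


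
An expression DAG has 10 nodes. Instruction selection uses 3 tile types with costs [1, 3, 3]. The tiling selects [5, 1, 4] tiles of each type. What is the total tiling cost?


Total cost = sum(count_i * cost_i)
= 5*1 + 1*3 + 4*3
= 20

20


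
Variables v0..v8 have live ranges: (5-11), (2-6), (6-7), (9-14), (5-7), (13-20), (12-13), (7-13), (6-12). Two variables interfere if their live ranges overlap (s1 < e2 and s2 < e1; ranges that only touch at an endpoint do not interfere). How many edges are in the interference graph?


Check all pairs for overlapping intervals.
Two intervals (s1,e1) and (s2,e2) overlap if s1 < e2 and s2 < e1.
v0 (5-11) vs v1..v8: overlaps v1, v2, v3, v4, v7, v8 -> 6
v1 (2-6) vs v2..v8: overlaps v4 -> 1
v2 (6-7) vs v3..v8: overlaps v4, v8 -> 2
v3 (9-14) vs v4..v8: overlaps v5, v6, v7, v8 -> 4
v4 (5-7) vs v5..v8: overlaps v8 -> 1
v5 (13-20) vs v6..v8: overlaps none -> 0
v6 (12-13) vs v7..v8: overlaps v7 -> 1
v7 (7-13) vs v8: overlaps v8 -> 1
Total overlapping pairs = 6 + 1 + 2 + 4 + 1 + 0 + 1 + 1 = 16

16


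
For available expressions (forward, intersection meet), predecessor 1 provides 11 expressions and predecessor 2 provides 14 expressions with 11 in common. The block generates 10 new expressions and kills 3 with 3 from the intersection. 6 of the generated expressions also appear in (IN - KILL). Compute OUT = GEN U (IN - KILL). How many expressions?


IN = intersection of predecessors = 11
IN - KILL = 11 - 3 = 8
|OUT| = |GEN| + |IN - KILL| - |GEN ∩ (IN - KILL)| = 10 + 8 - 6 = 12

12


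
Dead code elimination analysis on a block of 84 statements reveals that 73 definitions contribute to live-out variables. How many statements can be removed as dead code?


Dead code = total statements - live definitions
= 84 - 73 = 11

11


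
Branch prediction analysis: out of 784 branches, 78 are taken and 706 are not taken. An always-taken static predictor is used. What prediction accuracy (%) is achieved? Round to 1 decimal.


Predictor: always-taken
Correct predictions = 78
Accuracy = 78 / 784 * 100 = 9.9%

9.9


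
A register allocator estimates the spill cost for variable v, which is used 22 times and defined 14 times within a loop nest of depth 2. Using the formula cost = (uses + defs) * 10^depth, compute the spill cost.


uses + defs = 22 + 14 = 36
10^2 = 100
Spill cost = 36 * 100 = 3600

3600


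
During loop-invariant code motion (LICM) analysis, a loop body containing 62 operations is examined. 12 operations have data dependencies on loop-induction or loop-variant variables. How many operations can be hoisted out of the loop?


Invariant candidates = total - loop-dependent
= 62 - 12 = 50

50


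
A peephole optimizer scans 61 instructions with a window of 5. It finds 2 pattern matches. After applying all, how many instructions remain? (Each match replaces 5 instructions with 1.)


Each match removes 4 instructions.
Total removed = 2 * 4 = 8
Remaining = 61 - 8 = 53

53


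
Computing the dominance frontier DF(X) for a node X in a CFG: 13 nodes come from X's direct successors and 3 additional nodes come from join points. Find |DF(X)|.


DF(X) = direct successor contributions + join point contributions
= 13 + 3 = 16

16


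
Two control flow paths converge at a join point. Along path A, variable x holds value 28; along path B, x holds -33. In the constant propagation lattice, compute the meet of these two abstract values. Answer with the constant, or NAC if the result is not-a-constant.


Meet operation: if both paths give the same constant, result is that constant; if they differ, result is NAC (not-a-constant).
Path A: 28, Path B: -33 -> differ
Result: not-a-constant -> NAC

NAC


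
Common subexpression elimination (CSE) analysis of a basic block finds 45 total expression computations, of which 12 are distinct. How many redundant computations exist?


CSE count = total expressions - unique expressions
= 45 - 12 = 33

33


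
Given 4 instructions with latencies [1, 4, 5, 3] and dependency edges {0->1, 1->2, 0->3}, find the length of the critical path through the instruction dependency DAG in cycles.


Compute longest path through dependency graph: dist(Ik) = max over predecessors of dist + latency(Ik).
dist(I0) = latency 1 = 1
dist(I1) = dist(I0) + 4 = 1 + 4 = 5
dist(I2) = dist(I1) + 5 = 5 + 5 = 10
dist(I3) = dist(I0) + 3 = 1 + 3 = 4
Critical path = max dist = 10

10


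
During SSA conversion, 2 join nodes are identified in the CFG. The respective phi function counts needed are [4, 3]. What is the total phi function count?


Total phi functions = sum of phi functions at each join node
= 4 + 3 = 7

7


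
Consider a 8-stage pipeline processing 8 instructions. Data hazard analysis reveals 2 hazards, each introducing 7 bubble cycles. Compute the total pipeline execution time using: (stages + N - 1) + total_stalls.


Base cycles = 8 + 8 - 1 = 15
Total stalls = 2 * 7 = 14
Total = 15 + 14 = 29

29


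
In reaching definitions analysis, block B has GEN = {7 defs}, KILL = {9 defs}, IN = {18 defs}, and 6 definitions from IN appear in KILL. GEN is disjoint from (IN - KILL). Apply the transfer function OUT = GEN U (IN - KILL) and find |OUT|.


IN - KILL: 18 - 6 = 12 surviving definitions
OUT = GEN + surviving = 7 + 12 = 19

19


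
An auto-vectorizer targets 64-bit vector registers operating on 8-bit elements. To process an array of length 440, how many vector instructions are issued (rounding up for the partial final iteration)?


Width = 64 / 8 = 8 elements per vector op
Iterations = ceil(440 / 8) = 55

55


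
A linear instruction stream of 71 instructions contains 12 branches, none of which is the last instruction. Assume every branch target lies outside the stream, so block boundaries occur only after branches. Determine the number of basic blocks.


With no in-sequence branch targets, the leaders are the first instruction plus the instruction after each branch.
Number of basic blocks = branches + 1
= 12 + 1 = 13

13


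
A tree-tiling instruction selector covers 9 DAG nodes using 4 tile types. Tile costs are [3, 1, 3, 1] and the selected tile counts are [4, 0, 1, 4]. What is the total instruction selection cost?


Total cost = sum(count_i * cost_i)
= 4*3 + 0*1 + 1*3 + 4*1
= 19

19


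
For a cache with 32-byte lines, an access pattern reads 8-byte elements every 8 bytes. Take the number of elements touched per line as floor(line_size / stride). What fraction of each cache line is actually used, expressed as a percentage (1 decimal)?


Elements per cache line = floor(32 / 8) = 4
Bytes used = 4 * 8 = 32
Utilization = 32 / 32 * 100 = 100.0%

100.0


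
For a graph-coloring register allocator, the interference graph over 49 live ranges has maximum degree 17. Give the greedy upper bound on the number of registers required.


Greedy coloring never needs more than (max_degree + 1) colors: when coloring a vertex, at most max_degree neighbors are already colored.
Upper bound = 17 + 1 = 18

18


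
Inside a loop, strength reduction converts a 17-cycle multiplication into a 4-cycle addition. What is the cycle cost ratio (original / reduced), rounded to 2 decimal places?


Ratio = mult_cost / add_cost = 17 / 4 = 4.25

4.25


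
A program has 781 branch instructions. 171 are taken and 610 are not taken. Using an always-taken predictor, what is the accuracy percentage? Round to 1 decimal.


Predictor: always-taken
Correct predictions = 171
Accuracy = 171 / 781 * 100 = 21.9%

21.9


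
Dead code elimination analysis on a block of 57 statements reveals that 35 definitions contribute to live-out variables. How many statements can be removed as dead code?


Dead code = total statements - live definitions
= 57 - 35 = 22

22


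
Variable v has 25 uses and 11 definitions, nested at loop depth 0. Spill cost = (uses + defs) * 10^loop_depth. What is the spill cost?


uses + defs = 25 + 11 = 36
10^0 = 1
Spill cost = 36 * 1 = 36

36


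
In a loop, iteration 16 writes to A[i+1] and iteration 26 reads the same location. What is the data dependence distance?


Distance = read iteration - write iteration
= 26 - 16 = 10

10


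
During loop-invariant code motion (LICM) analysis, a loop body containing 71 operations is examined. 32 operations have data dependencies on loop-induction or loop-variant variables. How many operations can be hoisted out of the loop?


Invariant candidates = total - loop-dependent
= 71 - 32 = 39

39


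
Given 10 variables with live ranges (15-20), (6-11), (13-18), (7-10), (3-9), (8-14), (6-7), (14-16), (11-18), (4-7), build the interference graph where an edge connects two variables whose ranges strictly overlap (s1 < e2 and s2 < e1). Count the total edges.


Check all pairs for overlapping intervals.
Two intervals (s1,e1) and (s2,e2) overlap if s1 < e2 and s2 < e1.
v0 (15-20) vs v1..v9: overlaps v2, v7, v8 -> 3
v1 (6-11) vs v2..v9: overlaps v3, v4, v5, v6, v9 -> 5
v2 (13-18) vs v3..v9: overlaps v5, v7, v8 -> 3
v3 (7-10) vs v4..v9: overlaps v4, v5 -> 2
v4 (3-9) vs v5..v9: overlaps v5, v6, v9 -> 3
v5 (8-14) vs v6..v9: overlaps v8 -> 1
v6 (6-7) vs v7..v9: overlaps v9 -> 1
v7 (14-16) vs v8..v9: overlaps v8 -> 1
v8 (11-18) vs v9: overlaps none -> 0
Total overlapping pairs = 3 + 5 + 3 + 2 + 3 + 1 + 1 + 1 + 0 = 19

19


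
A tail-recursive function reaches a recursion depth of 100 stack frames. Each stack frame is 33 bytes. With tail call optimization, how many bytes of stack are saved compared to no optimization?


Without TCO: 100 * 33 = 3300 bytes
With TCO: reuse 1 frame = 33 bytes
Savings = 3300 - 33 = 3267

3267


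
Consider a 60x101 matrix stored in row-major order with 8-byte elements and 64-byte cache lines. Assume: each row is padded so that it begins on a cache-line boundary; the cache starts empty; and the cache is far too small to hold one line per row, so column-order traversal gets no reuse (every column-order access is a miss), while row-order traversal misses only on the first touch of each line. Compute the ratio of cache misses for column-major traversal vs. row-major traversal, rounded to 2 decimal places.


Each row occupies 101 * 8 = 808 bytes and starts on a line boundary, so it spans ceil(808 / 64) = 13 cache lines.
Row-major traversal misses (one per line touched): 60 * ceil(101 * 8 / 64) = 780
Column-major traversal misses (no reuse, every access misses): 60 * 101 = 6060
Ratio = 6060 / 780 = 7.77

7.77


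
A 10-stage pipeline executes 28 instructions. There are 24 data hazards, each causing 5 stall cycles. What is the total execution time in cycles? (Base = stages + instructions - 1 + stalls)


Base cycles = 10 + 28 - 1 = 37
Total stalls = 24 * 5 = 120
Total = 37 + 120 = 157

157


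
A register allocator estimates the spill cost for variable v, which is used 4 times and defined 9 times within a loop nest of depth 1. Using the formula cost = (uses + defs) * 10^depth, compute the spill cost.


uses + defs = 4 + 9 = 13
10^1 = 10
Spill cost = 13 * 10 = 130

130


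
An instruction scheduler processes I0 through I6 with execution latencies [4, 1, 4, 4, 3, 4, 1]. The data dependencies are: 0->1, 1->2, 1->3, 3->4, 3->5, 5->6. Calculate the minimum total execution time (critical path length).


Compute longest path through dependency graph: dist(Ik) = max over predecessors of dist + latency(Ik).
dist(I0) = latency 4 = 4
dist(I1) = dist(I0) + 1 = 4 + 1 = 5
dist(I2) = dist(I1) + 4 = 5 + 4 = 9
dist(I3) = dist(I1) + 4 = 5 + 4 = 9
dist(I4) = dist(I3) + 3 = 9 + 3 = 12
dist(I5) = dist(I3) + 4 = 9 + 4 = 13
dist(I6) = dist(I5) + 1 = 13 + 1 = 14
Critical path = max dist = 14

14


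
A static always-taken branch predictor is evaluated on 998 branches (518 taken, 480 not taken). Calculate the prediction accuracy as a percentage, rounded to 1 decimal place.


Predictor: always-taken
Correct predictions = 518
Accuracy = 518 / 998 * 100 = 51.9%

51.9


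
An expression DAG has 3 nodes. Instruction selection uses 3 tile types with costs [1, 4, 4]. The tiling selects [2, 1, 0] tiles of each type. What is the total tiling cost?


Total cost = sum(count_i * cost_i)
= 2*1 + 1*4 + 0*4
= 6

6


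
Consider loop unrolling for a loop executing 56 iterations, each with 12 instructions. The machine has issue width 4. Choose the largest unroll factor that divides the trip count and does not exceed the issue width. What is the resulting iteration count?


Largest divisor of 56 <= 4 is 4
New iterations = 56 / 4 = 14

14


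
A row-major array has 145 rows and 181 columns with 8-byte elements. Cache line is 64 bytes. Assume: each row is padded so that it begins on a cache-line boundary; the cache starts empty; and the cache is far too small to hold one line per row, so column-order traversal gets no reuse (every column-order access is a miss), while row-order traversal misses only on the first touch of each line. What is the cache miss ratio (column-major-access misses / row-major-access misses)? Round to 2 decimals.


Each row occupies 181 * 8 = 1448 bytes and starts on a line boundary, so it spans ceil(1448 / 64) = 23 cache lines.
Row-major traversal misses (one per line touched): 145 * ceil(181 * 8 / 64) = 3335
Column-major traversal misses (no reuse, every access misses): 145 * 181 = 26245
Ratio = 26245 / 3335 = 7.87

7.87
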